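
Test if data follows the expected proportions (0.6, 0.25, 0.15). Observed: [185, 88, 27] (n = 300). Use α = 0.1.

Expected: [180.0, 75.0, 45.0]. χ² = 9.592. df = 2, critical = 4.605. Reject H₀.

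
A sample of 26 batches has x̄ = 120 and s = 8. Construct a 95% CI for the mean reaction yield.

CI = x̄ ± t*(s/√n) = 120 ± 2.06(8/√26) = (116.77, 123.23)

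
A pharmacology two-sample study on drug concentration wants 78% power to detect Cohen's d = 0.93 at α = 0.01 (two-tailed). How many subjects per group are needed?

z_{α/2} = 2.576, z_β = Φ⁻¹(0.78) = 0.772. For large effect (d = 0.93): n per group = 2(z_{α/2} + z_β)²/d² = 2(2.576 + 0.772)²/0.93² = 25.9 → 26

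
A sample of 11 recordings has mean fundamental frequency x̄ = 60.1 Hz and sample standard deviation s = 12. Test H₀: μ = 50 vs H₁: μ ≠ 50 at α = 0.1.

t = (x̄ - μ₀)/(s/√n) = (60.1 - 50)/(12/√11) = 2.791. df = 10, critical t = ±1.812. Reject H₀.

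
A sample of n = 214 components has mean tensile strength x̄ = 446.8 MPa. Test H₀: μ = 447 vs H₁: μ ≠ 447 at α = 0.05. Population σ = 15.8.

z = (x̄ - μ₀)/(σ/√n) = (446.8 - 447)/(15.8/√214) = -0.185. Critical value: ±1.96. Since |-0.185| ≤ 1.96, Fail to reject H₀.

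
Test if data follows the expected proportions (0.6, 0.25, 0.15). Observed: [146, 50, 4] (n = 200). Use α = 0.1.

Expected: [120.0, 50.0, 30.0]. χ² = 28.167. df = 2, critical = 4.605. Reject H₀.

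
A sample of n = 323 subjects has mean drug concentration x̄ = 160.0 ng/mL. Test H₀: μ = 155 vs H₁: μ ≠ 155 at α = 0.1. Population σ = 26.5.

z = (x̄ - μ₀)/(σ/√n) = (160.0 - 155)/(26.5/√323) = 3.391. Critical value: ±1.645. Since |3.391| > 1.645, Reject H₀.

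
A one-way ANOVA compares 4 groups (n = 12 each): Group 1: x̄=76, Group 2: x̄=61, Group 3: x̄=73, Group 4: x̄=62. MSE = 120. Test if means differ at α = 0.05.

Grand mean = 68.0. SS_between = 2088.0, MS_between = 696.0. F = 5.8, F_crit ≈ 2.816. Reject H₀.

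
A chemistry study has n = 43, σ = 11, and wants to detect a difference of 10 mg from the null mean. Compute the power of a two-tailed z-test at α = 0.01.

SE = σ/√n = 11/√43 = 1.677. Non-centrality λ = d/SE = 10/1.677 = 5.961. Power ≈ Φ(λ - z_{α/2}) = Φ(5.961 - 2.576) = Φ(3.385) = 1.0.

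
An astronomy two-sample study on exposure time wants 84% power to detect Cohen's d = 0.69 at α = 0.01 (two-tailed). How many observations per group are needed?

z_{α/2} = 2.576, z_β = Φ⁻¹(0.84) = 0.994. For medium effect (d = 0.69): n per group = 2(z_{α/2} + z_β)²/d² = 2(2.576 + 0.994)²/0.69² = 53.5 → 54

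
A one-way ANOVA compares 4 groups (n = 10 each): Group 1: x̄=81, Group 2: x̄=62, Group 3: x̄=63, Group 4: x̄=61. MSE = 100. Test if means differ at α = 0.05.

Grand mean = 66.75. SS_between = 2727.5, MS_between = 909.17. F = 9.092, F_crit ≈ 2.866. Reject H₀.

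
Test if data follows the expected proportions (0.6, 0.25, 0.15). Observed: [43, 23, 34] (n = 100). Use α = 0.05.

Expected: [60.0, 25.0, 15.0]. χ² = 29.043. df = 2, critical = 5.991. Reject H₀.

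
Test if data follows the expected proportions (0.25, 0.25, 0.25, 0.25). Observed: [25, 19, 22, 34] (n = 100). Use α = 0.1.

Expected: [25.0, 25.0, 25.0, 25.0]. χ² = 5.04. df = 3, critical = 6.251. Fail to reject H₀.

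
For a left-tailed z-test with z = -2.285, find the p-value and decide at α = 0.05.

p = P(Z < -2.285) = Φ(-2.285) ≈ 0.0112. Since p < 0.05, reject H₀ (significant) at α = 0.05.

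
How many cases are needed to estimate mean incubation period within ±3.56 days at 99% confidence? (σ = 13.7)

n = (z*σ/E)² = (2.576×13.7/3.56)² = 98.3 → n = 99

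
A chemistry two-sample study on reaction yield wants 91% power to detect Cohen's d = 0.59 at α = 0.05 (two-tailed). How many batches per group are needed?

z_{α/2} = 1.96, z_β = Φ⁻¹(0.91) = 1.341. For medium effect (d = 0.59): n per group = 2(z_{α/2} + z_β)²/d² = 2(1.96 + 1.341)²/0.59² = 62.6 → 63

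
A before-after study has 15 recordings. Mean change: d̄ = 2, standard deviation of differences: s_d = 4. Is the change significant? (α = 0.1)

t = d̄/(s_d/√n) = 2/(4/√15) = 1.936. df = 14, critical t = ±1.761. Reject H₀.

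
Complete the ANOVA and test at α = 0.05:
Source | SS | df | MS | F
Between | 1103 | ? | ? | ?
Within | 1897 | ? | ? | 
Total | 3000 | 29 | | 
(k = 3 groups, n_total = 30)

df_between = 2, df_within = 27. MS_between = 551.5, MS_within = 70.26. F = 7.849, F_crit ≈ 3.354. Reject H₀.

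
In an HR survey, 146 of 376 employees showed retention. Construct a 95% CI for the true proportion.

p̂ = 0.388. CI = p̂ ± z*√(p̂(1-p̂)/n) = (0.339, 0.438)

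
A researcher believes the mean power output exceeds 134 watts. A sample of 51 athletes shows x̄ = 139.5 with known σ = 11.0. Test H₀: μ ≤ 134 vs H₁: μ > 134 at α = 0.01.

z = 3.571. Critical value: 2.33. Reject H₀.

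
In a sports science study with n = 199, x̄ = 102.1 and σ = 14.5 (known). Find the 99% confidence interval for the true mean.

CI = x̄ ± z*(σ/√n) = 102.1 ± 2.576(14.5/√199) = 102.1 ± 2.65 = (99.45, 104.75)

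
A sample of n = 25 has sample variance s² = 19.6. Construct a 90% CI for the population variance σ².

df = 24. χ²_{0.05} = 36.415, χ²_{0.95} = 13.848. CI for σ² = ((n-1)s²/χ²_{α/2}, (n-1)s²/χ²_{1-α/2}) = (24·19.6/36.415, 24·19.6/13.848) = (12.92, 33.97)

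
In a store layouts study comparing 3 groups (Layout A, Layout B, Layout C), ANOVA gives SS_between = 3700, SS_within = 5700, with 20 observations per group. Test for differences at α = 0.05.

df_between = 2, df_within = 57. F = MS_between/MS_within = 1850.0/100.0 = 18.5. F_crit ≈ 3.159. Reject H₀. At least one mean differs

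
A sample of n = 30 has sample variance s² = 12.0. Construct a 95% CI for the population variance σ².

df = 29. χ²_{0.025} = 45.722, χ²_{0.975} = 16.047. CI for σ² = ((n-1)s²/χ²_{α/2}, (n-1)s²/χ²_{1-α/2}) = (29·12.0/45.722, 29·12.0/16.047) = (7.61, 21.69)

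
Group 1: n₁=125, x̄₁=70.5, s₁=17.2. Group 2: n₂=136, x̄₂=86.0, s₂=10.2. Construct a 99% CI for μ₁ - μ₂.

Difference = -15.5. SE = √(17.2²/125 + 10.2²/136) = 1.77. CI = (-20.06, -10.94)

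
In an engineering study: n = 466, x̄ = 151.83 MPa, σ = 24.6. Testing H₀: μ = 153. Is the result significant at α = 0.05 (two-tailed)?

z = (151.83 - 153)/(24.6/√466) = -1.027. Since |z| ≤ 1.96, not significant at α = 0.05.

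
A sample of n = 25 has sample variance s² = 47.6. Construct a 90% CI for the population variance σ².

df = 24. χ²_{0.05} = 36.415, χ²_{0.95} = 13.848. CI for σ² = ((n-1)s²/χ²_{α/2}, (n-1)s²/χ²_{1-α/2}) = (24·47.6/36.415, 24·47.6/13.848) = (31.37, 82.5)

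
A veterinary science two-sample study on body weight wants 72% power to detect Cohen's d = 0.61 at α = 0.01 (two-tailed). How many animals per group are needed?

z_{α/2} = 2.576, z_β = Φ⁻¹(0.72) = 0.583. For medium effect (d = 0.61): n per group = 2(z_{α/2} + z_β)²/d² = 2(2.576 + 0.583)²/0.61² = 53.6 → 54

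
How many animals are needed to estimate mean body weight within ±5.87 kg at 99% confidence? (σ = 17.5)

n = (z*σ/E)² = (2.576×17.5/5.87)² = 59.0 → n = 59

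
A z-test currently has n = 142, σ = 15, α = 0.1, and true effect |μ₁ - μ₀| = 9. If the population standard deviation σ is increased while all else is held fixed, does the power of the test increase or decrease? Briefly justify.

Power decreases: a larger σ inflates the standard error σ/√n, pulling the sampling distribution under H₁ back toward the critical value.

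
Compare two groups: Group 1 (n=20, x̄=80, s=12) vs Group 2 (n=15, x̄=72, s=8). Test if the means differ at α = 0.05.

Pooled sp = 10.49. t = 2.233, df = 33. Critical t = ±2.035. Reject H₀.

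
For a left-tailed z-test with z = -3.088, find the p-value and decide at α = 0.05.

p = P(Z < -3.088) = Φ(-3.088) ≈ 0.001. Since p < 0.05, reject H₀ (significant) at α = 0.05.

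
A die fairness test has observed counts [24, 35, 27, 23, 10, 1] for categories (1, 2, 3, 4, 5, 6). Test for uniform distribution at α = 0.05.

Expected = 20 each. χ² = Σ(O-E)²/E = 38.0. df = 5, critical value = 11.07. Reject H₀.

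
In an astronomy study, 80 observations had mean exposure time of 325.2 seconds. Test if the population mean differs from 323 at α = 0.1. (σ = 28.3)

z = (x̄ - μ₀)/(σ/√n) = (325.2 - 323)/(28.3/√80) = 0.695. Critical value: ±1.645. Since |0.695| ≤ 1.645, Fail to reject H₀.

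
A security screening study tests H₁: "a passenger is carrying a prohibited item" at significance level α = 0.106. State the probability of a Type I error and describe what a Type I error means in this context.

P(Type I error) = α = 0.106. A Type I error is rejecting H₀ when H₀ is actually true (false positive) — here, concluding that a passenger is carrying a prohibited item when in fact this is not the case. Consequence: detaining an innocent passenger — delay and inconvenience.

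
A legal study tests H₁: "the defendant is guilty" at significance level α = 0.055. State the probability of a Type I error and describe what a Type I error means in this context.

P(Type I error) = α = 0.055. A Type I error is rejecting H₀ when H₀ is actually true (false positive) — here, concluding that the defendant is guilty when in fact this is not the case. Consequence: convicting an innocent person.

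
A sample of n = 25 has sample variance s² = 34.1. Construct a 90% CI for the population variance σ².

df = 24. χ²_{0.05} = 36.415, χ²_{0.95} = 13.848. CI for σ² = ((n-1)s²/χ²_{α/2}, (n-1)s²/χ²_{1-α/2}) = (24·34.1/36.415, 24·34.1/13.848) = (22.47, 59.1)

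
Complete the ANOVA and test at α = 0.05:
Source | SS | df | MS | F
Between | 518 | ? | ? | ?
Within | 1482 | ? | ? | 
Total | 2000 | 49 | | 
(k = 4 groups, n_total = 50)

df_between = 3, df_within = 46. MS_between = 172.67, MS_within = 32.22. F = 5.359, F_crit ≈ 2.807. Reject H₀.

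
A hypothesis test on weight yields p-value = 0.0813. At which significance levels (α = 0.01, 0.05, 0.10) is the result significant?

p = 0.0813. Significant at: α = 0.1.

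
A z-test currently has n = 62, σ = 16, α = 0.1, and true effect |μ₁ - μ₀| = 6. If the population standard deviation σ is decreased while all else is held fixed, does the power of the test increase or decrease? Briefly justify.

Power increases: a smaller σ shrinks the standard error σ/√n, moving the sampling distribution under H₁ further from the critical value.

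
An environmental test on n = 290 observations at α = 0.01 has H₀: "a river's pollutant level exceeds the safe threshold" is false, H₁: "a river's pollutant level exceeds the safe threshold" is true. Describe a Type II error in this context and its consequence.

Type II error: failing to reject H₀ when it is false — concluding that a river's pollutant level exceeds the safe threshold is not supported when in fact it is. Consequence: allowing unsafe pollution to continue.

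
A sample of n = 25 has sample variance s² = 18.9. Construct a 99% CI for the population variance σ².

df = 24. χ²_{0.005} = 45.559, χ²_{0.995} = 9.886. CI for σ² = ((n-1)s²/χ²_{α/2}, (n-1)s²/χ²_{1-α/2}) = (24·18.9/45.559, 24·18.9/9.886) = (9.96, 45.88)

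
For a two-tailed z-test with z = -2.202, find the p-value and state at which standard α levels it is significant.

p = 2·P(Z > |-2.202|) = 2·(1 - Φ(2.202)) ≈ 0.0277. Significant at α = 0.1; Significant at α = 0.05.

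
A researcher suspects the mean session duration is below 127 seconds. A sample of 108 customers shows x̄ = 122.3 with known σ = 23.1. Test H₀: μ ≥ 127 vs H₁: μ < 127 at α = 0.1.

z = -2.114. Critical value: -1.28. Reject H₀.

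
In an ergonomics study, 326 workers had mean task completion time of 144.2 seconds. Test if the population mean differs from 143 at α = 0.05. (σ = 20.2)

z = (x̄ - μ₀)/(σ/√n) = (144.2 - 143)/(20.2/√326) = 1.073. Critical value: ±1.96. Since |1.073| ≤ 1.96, Fail to reject H₀.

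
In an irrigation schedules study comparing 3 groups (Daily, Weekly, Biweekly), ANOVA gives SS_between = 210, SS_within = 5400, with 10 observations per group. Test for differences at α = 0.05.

df_between = 2, df_within = 27. F = MS_between/MS_within = 105.0/200.0 = 0.525. F_crit ≈ 3.354. Fail to reject H₀.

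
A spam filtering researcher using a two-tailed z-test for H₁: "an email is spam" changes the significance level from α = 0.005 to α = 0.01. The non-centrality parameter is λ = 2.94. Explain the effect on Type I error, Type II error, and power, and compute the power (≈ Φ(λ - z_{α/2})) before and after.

Increasing α from 0.005 to 0.01:
• Type I error rate increases (α is the Type I rate by definition).
• Critical value moves from z_{α/2} = 2.807 to 2.576, so power = Φ(λ - z_{α/2}) goes from Φ(2.94 - 2.807) = 0.553 to Φ(2.94 - 2.576) = 0.642.
• Type II error rate β = 1 - power therefore decreases (0.447 → 0.358).
Appropriate when false negatives are costly — here, a spam email lands in the inbox.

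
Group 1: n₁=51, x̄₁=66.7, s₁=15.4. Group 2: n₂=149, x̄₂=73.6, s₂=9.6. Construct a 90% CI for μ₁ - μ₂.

Difference = -6.9. SE = √(15.4²/51 + 9.6²/149) = 2.295. CI = (-10.68, -3.12)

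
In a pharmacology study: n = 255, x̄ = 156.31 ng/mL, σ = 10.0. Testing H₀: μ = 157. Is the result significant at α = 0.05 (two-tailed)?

z = (156.31 - 157)/(10.0/√255) = -1.102. Since |z| ≤ 1.96, not significant at α = 0.05.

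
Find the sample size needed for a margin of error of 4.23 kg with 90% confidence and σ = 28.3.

n = (z*σ/E)² = (1.645×28.3/4.23)² = 121.1 → n = 122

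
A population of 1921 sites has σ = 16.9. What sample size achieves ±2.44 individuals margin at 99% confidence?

Without FPC: n₀ = (2.576×16.9/2.44)² = 318.336. With FPC: n = n₀N/(n₀+N-1) = 273.2 → n = 274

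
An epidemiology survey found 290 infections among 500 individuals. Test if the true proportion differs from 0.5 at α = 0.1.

p̂ = 0.58, p₀ = 0.5. z = (p̂ - p₀)/√(p₀(1-p₀)/n) = 3.578. Critical: ±1.645. Reject H₀.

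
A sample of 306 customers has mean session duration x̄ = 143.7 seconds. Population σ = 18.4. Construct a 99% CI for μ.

CI = x̄ ± z*(σ/√n) = 143.7 ± 2.576(18.4/√306) = 143.7 ± 2.71 = (140.99, 146.41)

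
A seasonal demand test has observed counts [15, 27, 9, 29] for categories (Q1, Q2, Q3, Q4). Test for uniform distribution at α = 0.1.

Expected = 20 each. χ² = Σ(O-E)²/E = 13.8. df = 3, critical value = 6.251. Reject H₀.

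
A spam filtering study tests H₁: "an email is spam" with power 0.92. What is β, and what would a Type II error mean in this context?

β = 1 - power = 1 - 0.92 = 0.08. A Type II error is failing to reject H₀ when H₀ is false (false negative) — here, failing to conclude that an email is spam when in fact it is true. Consequence: a spam email lands in the inbox.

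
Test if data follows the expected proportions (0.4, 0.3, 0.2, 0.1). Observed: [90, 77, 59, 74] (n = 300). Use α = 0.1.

Expected: [120.0, 90.0, 60.0, 30.0]. χ² = 73.928. df = 3, critical = 6.251. Reject H₀.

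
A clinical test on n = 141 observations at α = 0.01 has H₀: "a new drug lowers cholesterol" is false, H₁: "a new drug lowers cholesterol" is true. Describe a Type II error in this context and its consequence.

Type II error: failing to reject H₀ when it is false — concluding that a new drug lowers cholesterol is not supported when in fact it is. Consequence: shelving an effective drug — patients miss out on a treatment that would have helped.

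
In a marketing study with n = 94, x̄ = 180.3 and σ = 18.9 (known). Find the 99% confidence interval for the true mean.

CI = x̄ ± z*(σ/√n) = 180.3 ± 2.576(18.9/√94) = 180.3 ± 5.02 = (175.28, 185.32)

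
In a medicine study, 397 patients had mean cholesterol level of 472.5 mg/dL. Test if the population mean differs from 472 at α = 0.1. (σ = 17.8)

z = (x̄ - μ₀)/(σ/√n) = (472.5 - 472)/(17.8/√397) = 0.56. Critical value: ±1.645. Since |0.56| ≤ 1.645, Fail to reject H₀.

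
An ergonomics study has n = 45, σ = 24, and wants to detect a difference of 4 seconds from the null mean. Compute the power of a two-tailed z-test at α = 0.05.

SE = σ/√n = 24/√45 = 3.578. Non-centrality λ = d/SE = 4/3.578 = 1.118. Power ≈ Φ(λ - z_{α/2}) = Φ(1.118 - 1.96) = Φ(-0.842) = 0.2.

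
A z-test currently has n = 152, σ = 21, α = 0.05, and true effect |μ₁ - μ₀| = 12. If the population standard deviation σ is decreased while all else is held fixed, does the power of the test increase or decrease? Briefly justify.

Power increases: a smaller σ shrinks the standard error σ/√n, moving the sampling distribution under H₁ further from the critical value.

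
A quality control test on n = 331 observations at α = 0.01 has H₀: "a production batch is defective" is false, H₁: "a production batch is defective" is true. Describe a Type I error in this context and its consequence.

Type I error: rejecting H₀ when it is true — concluding that a production batch is defective when in fact it is not. Consequence: scrapping a good batch — wasted material and cost for no reason.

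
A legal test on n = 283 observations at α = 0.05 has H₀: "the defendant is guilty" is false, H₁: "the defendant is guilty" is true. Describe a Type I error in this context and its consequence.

Type I error: rejecting H₀ when it is true — concluding that the defendant is guilty when in fact it is not. Consequence: convicting an innocent person.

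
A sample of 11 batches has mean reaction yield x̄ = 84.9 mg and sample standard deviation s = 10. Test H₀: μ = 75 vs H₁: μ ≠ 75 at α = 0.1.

t = (x̄ - μ₀)/(s/√n) = (84.9 - 75)/(10/√11) = 3.283. df = 10, critical t = ±1.812. Reject H₀.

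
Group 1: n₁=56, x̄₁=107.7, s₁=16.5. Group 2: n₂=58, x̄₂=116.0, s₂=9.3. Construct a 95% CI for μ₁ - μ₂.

Difference = -8.3. SE = √(16.5²/56 + 9.3²/58) = 2.52. CI = (-13.24, -3.36)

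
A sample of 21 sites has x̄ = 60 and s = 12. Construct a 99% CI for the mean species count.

CI = x̄ ± t*(s/√n) = 60 ± 2.845(12/√21) = (52.55, 67.45)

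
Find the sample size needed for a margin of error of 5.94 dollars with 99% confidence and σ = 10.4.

n = (z*σ/E)² = (2.576×10.4/5.94)² = 20.3 → n = 21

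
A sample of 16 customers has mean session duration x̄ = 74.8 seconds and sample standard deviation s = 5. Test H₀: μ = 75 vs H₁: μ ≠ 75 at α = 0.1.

t = (x̄ - μ₀)/(s/√n) = (74.8 - 75)/(5/√16) = -0.16. df = 15, critical t = ±1.753. Fail to reject H₀.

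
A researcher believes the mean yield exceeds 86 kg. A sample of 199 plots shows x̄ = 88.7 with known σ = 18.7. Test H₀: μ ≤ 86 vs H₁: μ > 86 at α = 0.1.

z = 2.037. Critical value: 1.28. Reject H₀.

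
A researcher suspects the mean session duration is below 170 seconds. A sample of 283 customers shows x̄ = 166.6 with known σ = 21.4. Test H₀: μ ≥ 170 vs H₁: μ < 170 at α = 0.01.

z = -2.673. Critical value: -2.33. Reject H₀.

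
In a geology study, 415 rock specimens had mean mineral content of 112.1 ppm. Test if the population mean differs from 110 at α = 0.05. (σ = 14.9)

z = (x̄ - μ₀)/(σ/√n) = (112.1 - 110)/(14.9/√415) = 2.871. Critical value: ±1.96. Since |2.871| > 1.96, Reject H₀.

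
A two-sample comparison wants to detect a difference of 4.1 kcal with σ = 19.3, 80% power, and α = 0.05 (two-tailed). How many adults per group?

n per group = 2(z_α/2 + z_β)²σ²/d² = 2×(1.96 + 0.84)²×19.3²/4.1² = 347.5 → n = 348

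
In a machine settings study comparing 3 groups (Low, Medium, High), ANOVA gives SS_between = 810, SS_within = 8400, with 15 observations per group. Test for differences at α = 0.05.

df_between = 2, df_within = 42. F = MS_between/MS_within = 405.0/200.0 = 2.025. F_crit ≈ 3.22. Fail to reject H₀.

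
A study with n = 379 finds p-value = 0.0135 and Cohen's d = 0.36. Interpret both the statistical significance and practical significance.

Statistically significant (p = 0.0135 < 0.05). Cohen's d = 0.36 indicates a small effect size. Both statistical and practical significance should be considered.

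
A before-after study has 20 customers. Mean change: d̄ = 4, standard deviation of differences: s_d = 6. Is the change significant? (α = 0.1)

t = d̄/(s_d/√n) = 4/(6/√20) = 2.981. df = 19, critical t = ±1.729. Reject H₀.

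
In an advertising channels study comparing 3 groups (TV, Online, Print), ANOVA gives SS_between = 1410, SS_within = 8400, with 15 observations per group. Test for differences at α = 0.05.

df_between = 2, df_within = 42. F = MS_between/MS_within = 705.0/200.0 = 3.525. F_crit ≈ 3.22. Reject H₀. At least one mean differs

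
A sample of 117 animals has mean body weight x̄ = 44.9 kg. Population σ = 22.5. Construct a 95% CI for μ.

CI = x̄ ± z*(σ/√n) = 44.9 ± 1.96(22.5/√117) = 44.9 ± 4.08 = (40.82, 48.98)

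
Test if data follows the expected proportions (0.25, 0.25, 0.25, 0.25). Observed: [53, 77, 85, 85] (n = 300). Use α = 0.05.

Expected: [75.0, 75.0, 75.0, 75.0]. χ² = 9.173. df = 3, critical = 7.815. Reject H₀.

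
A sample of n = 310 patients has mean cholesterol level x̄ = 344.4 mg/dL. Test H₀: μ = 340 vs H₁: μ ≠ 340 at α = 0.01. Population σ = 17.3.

z = (x̄ - μ₀)/(σ/√n) = (344.4 - 340)/(17.3/√310) = 4.478. Critical value: ±2.576. Since |4.478| > 2.576, Reject H₀.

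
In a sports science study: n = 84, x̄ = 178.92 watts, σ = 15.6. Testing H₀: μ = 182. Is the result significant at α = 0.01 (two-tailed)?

z = (178.92 - 182)/(15.6/√84) = -1.81. Since |z| ≤ 2.576, not significant at α = 0.01.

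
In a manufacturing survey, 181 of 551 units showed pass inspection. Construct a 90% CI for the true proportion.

p̂ = 0.328. CI = p̂ ± z*√(p̂(1-p̂)/n) = (0.296, 0.361)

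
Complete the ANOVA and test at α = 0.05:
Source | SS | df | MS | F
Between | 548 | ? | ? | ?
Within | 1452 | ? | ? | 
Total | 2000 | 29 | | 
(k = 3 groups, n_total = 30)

df_between = 2, df_within = 27. MS_between = 274.0, MS_within = 53.78. F = 5.095, F_crit ≈ 3.354. Reject H₀.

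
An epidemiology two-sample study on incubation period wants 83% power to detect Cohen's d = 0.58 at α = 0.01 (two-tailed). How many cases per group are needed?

z_{α/2} = 2.576, z_β = Φ⁻¹(0.83) = 0.954. For medium effect (d = 0.58): n per group = 2(z_{α/2} + z_β)²/d² = 2(2.576 + 0.954)²/0.58² = 74.1 → 75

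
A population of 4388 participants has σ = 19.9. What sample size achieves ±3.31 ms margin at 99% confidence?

Without FPC: n₀ = (2.576×19.9/3.31)² = 239.851. With FPC: n = n₀N/(n₀+N-1) = 227.5 → n = 228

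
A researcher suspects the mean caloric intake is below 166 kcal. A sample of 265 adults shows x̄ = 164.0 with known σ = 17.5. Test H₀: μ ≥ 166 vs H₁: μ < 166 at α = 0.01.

z = -1.86. Critical value: -2.33. Fail to reject H₀.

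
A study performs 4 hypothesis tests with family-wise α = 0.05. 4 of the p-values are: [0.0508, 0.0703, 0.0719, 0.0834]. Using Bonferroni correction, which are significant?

Bonferroni α = 0.05/4 = 0.0125. None of the given p-values are significant.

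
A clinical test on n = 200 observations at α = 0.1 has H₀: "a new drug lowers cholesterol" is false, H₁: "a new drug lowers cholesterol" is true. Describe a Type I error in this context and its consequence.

Type I error: rejecting H₀ when it is true — concluding that a new drug lowers cholesterol when in fact it is not. Consequence: approving an ineffective drug — patients take a useless medication and may skip effective alternatives.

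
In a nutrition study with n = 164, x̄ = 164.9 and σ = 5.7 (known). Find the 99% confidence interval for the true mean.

CI = x̄ ± z*(σ/√n) = 164.9 ± 2.576(5.7/√164) = 164.9 ± 1.15 = (163.75, 166.05)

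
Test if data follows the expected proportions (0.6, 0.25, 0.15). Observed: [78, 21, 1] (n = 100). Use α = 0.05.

Expected: [60.0, 25.0, 15.0]. χ² = 19.107. df = 2, critical = 5.991. Reject H₀.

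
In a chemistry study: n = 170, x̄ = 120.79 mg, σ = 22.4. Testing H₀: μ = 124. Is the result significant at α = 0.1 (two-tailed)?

z = (120.79 - 124)/(22.4/√170) = -1.868. Since |z| > 1.645, significant at α = 0.1.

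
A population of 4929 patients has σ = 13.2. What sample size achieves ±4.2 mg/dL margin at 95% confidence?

Without FPC: n₀ = (1.96×13.2/4.2)² = 37.946. With FPC: n = n₀N/(n₀+N-1) = 37.7 → n = 38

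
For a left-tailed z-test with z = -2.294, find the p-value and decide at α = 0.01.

p = P(Z < -2.294) = Φ(-2.294) ≈ 0.0109. Since p ≥ 0.01, fail to reject H₀ (not significant) at α = 0.01.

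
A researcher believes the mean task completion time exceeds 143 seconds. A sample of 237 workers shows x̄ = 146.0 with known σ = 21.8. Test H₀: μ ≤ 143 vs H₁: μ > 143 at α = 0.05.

z = 2.119. Critical value: 1.645. Reject H₀.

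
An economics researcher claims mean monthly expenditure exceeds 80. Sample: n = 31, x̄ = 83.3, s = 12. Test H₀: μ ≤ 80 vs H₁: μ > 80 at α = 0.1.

t = (83.3 - 80)/(12/√31) = 1.531, df = 30. Critical t = 1.31. Reject H₀.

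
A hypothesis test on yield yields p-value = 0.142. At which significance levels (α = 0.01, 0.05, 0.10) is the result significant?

p = 0.142. Not significant at any of the given levels.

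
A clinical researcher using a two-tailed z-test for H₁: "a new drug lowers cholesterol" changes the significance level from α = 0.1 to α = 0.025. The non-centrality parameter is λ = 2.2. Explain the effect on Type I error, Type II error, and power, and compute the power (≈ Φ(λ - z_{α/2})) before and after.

Decreasing α from 0.1 to 0.025:
• Type I error rate decreases (α is the Type I rate by definition).
• Critical value moves from z_{α/2} = 1.645 to 2.241, so power = Φ(λ - z_{α/2}) goes from Φ(2.2 - 1.645) = 0.711 to Φ(2.2 - 2.241) = 0.484.
• Type II error rate β = 1 - power therefore increases (0.289 → 0.516).
Appropriate when false positives are costly — here, approving an ineffective drug — patients take a useless medication and may skip effective alternatives.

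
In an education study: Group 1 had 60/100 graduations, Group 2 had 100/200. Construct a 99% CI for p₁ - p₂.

p̂₁ = 0.6, p̂₂ = 0.5. Difference = 0.1. CI = (-0.056, 0.256)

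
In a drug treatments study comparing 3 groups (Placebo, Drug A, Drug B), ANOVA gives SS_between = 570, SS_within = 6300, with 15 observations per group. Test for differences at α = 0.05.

df_between = 2, df_within = 42. F = MS_between/MS_within = 285.0/150.0 = 1.9. F_crit ≈ 3.22. Fail to reject H₀.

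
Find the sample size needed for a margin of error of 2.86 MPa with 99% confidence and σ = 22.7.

n = (z*σ/E)² = (2.576×22.7/2.86)² = 418.03 → n = 419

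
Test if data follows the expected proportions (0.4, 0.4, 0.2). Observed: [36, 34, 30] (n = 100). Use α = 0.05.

Expected: [40.0, 40.0, 20.0]. χ² = 6.3. df = 2, critical = 5.991. Reject H₀.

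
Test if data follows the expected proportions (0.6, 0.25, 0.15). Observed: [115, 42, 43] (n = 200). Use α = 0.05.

Expected: [120.0, 50.0, 30.0]. χ² = 7.122. df = 2, critical = 5.991. Reject H₀.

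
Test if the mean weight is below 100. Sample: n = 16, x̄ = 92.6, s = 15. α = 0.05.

t = (92.6 - 100)/(15/√16) = -1.973, df = 15. Critical t = -1.753. Reject H₀.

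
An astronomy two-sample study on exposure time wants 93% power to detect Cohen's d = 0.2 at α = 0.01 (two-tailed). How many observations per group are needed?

z_{α/2} = 2.576, z_β = Φ⁻¹(0.93) = 1.476. For small effect (d = 0.2): n per group = 2(z_{α/2} + z_β)²/d² = 2(2.576 + 1.476)²/0.2² = 820.9 → 821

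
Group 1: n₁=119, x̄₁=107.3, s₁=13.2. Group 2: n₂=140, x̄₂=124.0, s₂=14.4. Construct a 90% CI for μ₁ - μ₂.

Difference = -16.7. SE = √(13.2²/119 + 14.4²/140) = 1.716. CI = (-19.52, -13.88)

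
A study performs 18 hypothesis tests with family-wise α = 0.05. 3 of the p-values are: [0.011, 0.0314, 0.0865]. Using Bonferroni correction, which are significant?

Bonferroni α = 0.05/18 = 0.00278. None of the given p-values are significant.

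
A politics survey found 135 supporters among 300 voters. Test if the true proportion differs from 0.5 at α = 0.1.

p̂ = 0.45, p₀ = 0.5. z = (p̂ - p₀)/√(p₀(1-p₀)/n) = -1.732. Critical: ±1.645. Reject H₀.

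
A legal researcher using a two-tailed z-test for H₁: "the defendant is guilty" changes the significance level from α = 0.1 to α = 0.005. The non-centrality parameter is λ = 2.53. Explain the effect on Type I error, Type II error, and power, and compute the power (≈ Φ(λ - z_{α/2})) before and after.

Decreasing α from 0.1 to 0.005:
• Type I error rate decreases (α is the Type I rate by definition).
• Critical value moves from z_{α/2} = 1.645 to 2.807, so power = Φ(λ - z_{α/2}) goes from Φ(2.53 - 1.645) = 0.812 to Φ(2.53 - 2.807) = 0.391.
• Type II error rate β = 1 - power therefore increases (0.188 → 0.609).
Appropriate when false positives are costly — here, convicting an innocent person.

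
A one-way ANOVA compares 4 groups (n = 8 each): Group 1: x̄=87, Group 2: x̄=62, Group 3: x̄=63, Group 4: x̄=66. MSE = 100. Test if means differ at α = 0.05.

Grand mean = 69.5. SS_between = 3336.0, MS_between = 1112.0. F = 11.12, F_crit ≈ 2.947. Reject H₀.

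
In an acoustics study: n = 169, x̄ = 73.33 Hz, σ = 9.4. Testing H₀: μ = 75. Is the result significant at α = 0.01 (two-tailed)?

z = (73.33 - 75)/(9.4/√169) = -2.31. Since |z| ≤ 2.576, not significant at α = 0.01.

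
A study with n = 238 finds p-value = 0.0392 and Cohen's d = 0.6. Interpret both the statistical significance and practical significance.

Statistically significant (p = 0.0392 < 0.05). Cohen's d = 0.6 indicates a medium effect size. Both statistical and practical significance should be considered.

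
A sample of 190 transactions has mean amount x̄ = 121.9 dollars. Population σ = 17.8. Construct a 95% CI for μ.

CI = x̄ ± z*(σ/√n) = 121.9 ± 1.96(17.8/√190) = 121.9 ± 2.53 = (119.37, 124.43)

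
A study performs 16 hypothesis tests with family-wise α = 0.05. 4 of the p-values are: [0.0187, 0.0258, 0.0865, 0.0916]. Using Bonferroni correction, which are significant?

Bonferroni α = 0.05/16 = 0.00313. None of the given p-values are significant.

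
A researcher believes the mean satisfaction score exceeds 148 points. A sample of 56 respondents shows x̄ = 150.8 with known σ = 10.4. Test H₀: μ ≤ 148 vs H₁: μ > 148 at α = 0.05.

z = 2.015. Critical value: 1.645. Reject H₀.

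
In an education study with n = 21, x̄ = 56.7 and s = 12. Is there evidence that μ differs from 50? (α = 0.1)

t = (x̄ - μ₀)/(s/√n) = (56.7 - 50)/(12/√21) = 2.559. df = 20, critical t = ±1.725. Reject H₀.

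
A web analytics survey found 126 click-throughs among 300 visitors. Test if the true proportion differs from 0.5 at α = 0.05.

p̂ = 0.42, p₀ = 0.5. z = (p̂ - p₀)/√(p₀(1-p₀)/n) = -2.771. Critical: ±1.96. Reject H₀.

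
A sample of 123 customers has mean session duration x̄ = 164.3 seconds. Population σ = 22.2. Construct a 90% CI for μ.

CI = x̄ ± z*(σ/√n) = 164.3 ± 1.645(22.2/√123) = 164.3 ± 3.29 = (161.01, 167.59)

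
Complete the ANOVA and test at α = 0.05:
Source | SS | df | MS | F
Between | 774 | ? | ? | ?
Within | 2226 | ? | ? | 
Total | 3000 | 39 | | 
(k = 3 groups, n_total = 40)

df_between = 2, df_within = 37. MS_between = 387.0, MS_within = 60.16. F = 6.433, F_crit ≈ 3.252. Reject H₀.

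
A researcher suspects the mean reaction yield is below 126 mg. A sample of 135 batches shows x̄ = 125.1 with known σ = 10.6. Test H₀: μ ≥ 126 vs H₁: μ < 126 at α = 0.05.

z = -0.987. Critical value: -1.645. Fail to reject H₀.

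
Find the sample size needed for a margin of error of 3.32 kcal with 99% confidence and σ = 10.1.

n = (z*σ/E)² = (2.576×10.1/3.32)² = 61.4 → n = 62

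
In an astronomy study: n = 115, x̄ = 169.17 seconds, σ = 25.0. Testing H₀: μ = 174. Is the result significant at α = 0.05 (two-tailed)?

z = (169.17 - 174)/(25.0/√115) = -2.072. Since |z| > 1.96, significant at α = 0.05.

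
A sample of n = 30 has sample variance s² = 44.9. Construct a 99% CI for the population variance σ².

df = 29. χ²_{0.005} = 52.336, χ²_{0.995} = 13.121. CI for σ² = ((n-1)s²/χ²_{α/2}, (n-1)s²/χ²_{1-α/2}) = (29·44.9/52.336, 29·44.9/13.121) = (24.88, 99.24)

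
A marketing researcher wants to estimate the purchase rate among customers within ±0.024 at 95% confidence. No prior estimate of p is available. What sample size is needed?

Conservative approach: use p = 0.5 (maximizes p(1-p) = 0.25). n = z²(0.25)/E² = 1.96²×0.25/0.024² = 1667.4 → n = 1668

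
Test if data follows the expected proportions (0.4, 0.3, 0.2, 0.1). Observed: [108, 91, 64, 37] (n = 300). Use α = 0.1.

Expected: [120.0, 90.0, 60.0, 30.0]. χ² = 3.111. df = 3, critical = 6.251. Fail to reject H₀.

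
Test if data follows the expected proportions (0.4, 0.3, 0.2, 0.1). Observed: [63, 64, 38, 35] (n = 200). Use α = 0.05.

Expected: [80.0, 60.0, 40.0, 20.0]. χ² = 15.229. df = 3, critical = 7.815. Reject H₀.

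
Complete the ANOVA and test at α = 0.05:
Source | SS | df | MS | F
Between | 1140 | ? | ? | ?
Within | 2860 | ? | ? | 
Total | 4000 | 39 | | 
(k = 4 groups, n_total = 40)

df_between = 3, df_within = 36. MS_between = 380.0, MS_within = 79.44. F = 4.783, F_crit ≈ 2.866. Reject H₀.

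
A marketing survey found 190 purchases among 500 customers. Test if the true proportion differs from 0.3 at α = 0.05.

p̂ = 0.38, p₀ = 0.3. z = (p̂ - p₀)/√(p₀(1-p₀)/n) = 3.904. Critical: ±1.96. Reject H₀.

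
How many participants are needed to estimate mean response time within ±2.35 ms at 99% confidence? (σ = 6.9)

n = (z*σ/E)² = (2.576×6.9/2.35)² = 57.2 → n = 58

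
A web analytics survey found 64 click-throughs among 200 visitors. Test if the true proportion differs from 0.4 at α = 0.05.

p̂ = 0.32, p₀ = 0.4. z = (p̂ - p₀)/√(p₀(1-p₀)/n) = -2.309. Critical: ±1.96. Reject H₀.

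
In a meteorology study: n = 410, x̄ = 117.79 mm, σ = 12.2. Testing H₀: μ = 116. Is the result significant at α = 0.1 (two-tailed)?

z = (117.79 - 116)/(12.2/√410) = 2.971. Since |z| > 1.645, significant at α = 0.1.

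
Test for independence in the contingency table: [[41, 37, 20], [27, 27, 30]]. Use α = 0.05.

χ² = 5.4. df = 2, critical = 5.991. Fail to reject H₀. No evidence of dependence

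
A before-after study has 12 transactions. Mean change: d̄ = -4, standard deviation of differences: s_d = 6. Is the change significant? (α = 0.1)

t = d̄/(s_d/√n) = -4/(6/√12) = -2.309. df = 11, critical t = ±1.796. Reject H₀.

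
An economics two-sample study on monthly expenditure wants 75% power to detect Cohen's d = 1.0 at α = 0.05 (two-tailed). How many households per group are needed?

z_{α/2} = 1.96, z_β = Φ⁻¹(0.75) = 0.674. For large effect (d = 1.0): n per group = 2(z_{α/2} + z_β)²/d² = 2(1.96 + 0.674)²/1.0² = 13.9 → 14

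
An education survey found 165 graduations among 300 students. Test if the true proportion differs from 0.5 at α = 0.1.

p̂ = 0.55, p₀ = 0.5. z = (p̂ - p₀)/√(p₀(1-p₀)/n) = 1.732. Critical: ±1.645. Reject H₀.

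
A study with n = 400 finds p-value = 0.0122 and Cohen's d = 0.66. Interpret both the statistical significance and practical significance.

Statistically significant (p = 0.0122 < 0.05). Cohen's d = 0.66 indicates a medium effect size. Both statistical and practical significance should be considered.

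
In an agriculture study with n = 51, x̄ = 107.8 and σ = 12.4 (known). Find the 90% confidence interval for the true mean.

CI = x̄ ± z*(σ/√n) = 107.8 ± 1.645(12.4/√51) = 107.8 ± 2.86 = (104.94, 110.66)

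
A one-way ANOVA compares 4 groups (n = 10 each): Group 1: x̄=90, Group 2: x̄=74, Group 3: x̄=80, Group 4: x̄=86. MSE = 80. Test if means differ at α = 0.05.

Grand mean = 82.5. SS_between = 1470.0, MS_between = 490.0. F = 6.125, F_crit ≈ 2.866. Reject H₀.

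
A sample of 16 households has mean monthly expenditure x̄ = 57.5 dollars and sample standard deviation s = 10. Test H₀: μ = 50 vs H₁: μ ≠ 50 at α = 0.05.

t = (x̄ - μ₀)/(s/√n) = (57.5 - 50)/(10/√16) = 3.0. df = 15, critical t = ±2.131. Reject H₀.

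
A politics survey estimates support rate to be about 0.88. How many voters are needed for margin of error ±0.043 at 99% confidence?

n = z²p(1-p)/E² = 2.576²×0.88×0.12/0.043² = 379.0 → n = 379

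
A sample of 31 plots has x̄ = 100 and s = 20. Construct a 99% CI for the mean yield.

CI = x̄ ± t*(s/√n) = 100 ± 2.75(20/√31) = (90.12, 109.88)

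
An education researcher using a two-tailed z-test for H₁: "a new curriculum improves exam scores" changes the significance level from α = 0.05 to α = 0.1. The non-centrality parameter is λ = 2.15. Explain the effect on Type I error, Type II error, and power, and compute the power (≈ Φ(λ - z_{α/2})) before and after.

Increasing α from 0.05 to 0.1:
• Type I error rate increases (α is the Type I rate by definition).
• Critical value moves from z_{α/2} = 1.96 to 1.645, so power = Φ(λ - z_{α/2}) goes from Φ(2.15 - 1.96) = 0.575 to Φ(2.15 - 1.645) = 0.693.
• Type II error rate β = 1 - power therefore decreases (0.425 → 0.307).
Appropriate when false negatives are costly — here, keeping the old curriculum when the new one would have helped students.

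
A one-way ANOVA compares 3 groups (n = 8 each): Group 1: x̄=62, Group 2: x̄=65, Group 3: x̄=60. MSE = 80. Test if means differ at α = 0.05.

Grand mean = 62.33. SS_between = 101.33, MS_between = 50.67. F = 0.633, F_crit ≈ 3.467. Fail to reject H₀.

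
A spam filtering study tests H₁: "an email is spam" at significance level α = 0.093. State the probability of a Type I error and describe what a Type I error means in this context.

P(Type I error) = α = 0.093. A Type I error is rejecting H₀ when H₀ is actually true (false positive) — here, concluding that an email is spam when in fact this is not the case. Consequence: a legitimate email is sent to the spam folder and the user misses it.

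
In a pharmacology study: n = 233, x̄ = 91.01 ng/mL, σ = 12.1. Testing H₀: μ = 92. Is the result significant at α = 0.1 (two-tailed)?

z = (91.01 - 92)/(12.1/√233) = -1.249. Since |z| ≤ 1.645, not significant at α = 0.1.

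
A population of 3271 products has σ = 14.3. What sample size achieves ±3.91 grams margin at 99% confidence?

Without FPC: n₀ = (2.576×14.3/3.91)² = 88.759. With FPC: n = n₀N/(n₀+N-1) = 86.4 → n = 87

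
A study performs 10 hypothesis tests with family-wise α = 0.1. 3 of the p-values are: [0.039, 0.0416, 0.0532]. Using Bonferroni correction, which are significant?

Bonferroni α = 0.1/10 = 0.01. None of the given p-values are significant.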